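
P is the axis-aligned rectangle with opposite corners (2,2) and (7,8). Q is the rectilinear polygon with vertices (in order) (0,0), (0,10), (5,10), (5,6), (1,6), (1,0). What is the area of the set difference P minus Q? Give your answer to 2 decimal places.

|P| = 30, |P∩Q| = 6.
|P ∖ Q| = |P| − |P∩Q| = 30 − 6 = 24.00.

24.00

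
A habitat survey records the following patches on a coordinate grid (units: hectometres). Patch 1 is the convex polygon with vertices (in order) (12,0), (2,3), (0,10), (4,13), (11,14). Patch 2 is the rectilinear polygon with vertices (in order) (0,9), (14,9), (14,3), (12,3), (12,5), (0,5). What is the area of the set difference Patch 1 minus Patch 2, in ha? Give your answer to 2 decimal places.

76.93

|Patch 1| = 119.5, |Patch 1∩Patch 2| = 42.5714.
|Patch 1 ∖ Patch 2| = |Patch 1| − |Patch 1∩Patch 2| = 119.5 − 42.5714 = 76.93.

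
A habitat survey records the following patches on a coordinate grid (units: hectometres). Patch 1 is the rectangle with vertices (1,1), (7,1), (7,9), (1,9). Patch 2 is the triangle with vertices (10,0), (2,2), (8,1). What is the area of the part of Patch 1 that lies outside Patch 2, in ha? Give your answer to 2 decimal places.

|Patch 1| = 48, |Patch 1∩Patch 2| = 0.9167.
|Patch 1 ∖ Patch 2| = |Patch 1| − |Patch 1∩Patch 2| = 48 − 0.9167 = 47.08.

47.08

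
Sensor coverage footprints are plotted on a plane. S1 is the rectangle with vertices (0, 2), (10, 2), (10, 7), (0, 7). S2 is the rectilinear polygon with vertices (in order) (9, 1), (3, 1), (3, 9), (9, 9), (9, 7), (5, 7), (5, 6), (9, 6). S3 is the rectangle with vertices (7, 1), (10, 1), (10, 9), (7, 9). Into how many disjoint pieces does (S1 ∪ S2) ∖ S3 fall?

1

(S1 ∪ S2) ∖ S3 is a single connected region.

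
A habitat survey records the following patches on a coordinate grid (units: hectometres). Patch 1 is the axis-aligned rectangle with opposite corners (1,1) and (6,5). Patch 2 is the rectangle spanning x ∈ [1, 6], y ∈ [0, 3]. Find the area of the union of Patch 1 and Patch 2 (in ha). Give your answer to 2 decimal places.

By inclusion–exclusion:
Individual areas: |Patch 1| = 20, |Patch 2| = 15.
|Patch 1∩Patch 2|: x∈[1,6], y∈[1,3] → 5·2 = 10.
|Patch 1 ∪ Patch 2| = 35 − 10 = 25.00.

25.00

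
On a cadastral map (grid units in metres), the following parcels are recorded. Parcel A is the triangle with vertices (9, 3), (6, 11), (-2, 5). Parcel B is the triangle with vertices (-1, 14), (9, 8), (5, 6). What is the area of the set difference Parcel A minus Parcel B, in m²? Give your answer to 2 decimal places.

|Parcel A| = 41, |Parcel A∩Parcel B| = 11.0256.
|Parcel A ∖ Parcel B| = |Parcel A| − |Parcel A∩Parcel B| = 41 − 11.0256 = 29.97.

29.97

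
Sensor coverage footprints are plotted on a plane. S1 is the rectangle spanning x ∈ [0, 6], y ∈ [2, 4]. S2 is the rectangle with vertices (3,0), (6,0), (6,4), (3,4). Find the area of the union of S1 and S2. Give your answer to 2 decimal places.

18.00

By inclusion–exclusion:
Individual areas: |S1| = 12, |S2| = 12.
|S1∩S2|: x∈[3,6], y∈[2,4] → 3·2 = 6.
|S1 ∪ S2| = 24 − 6 = 18.00.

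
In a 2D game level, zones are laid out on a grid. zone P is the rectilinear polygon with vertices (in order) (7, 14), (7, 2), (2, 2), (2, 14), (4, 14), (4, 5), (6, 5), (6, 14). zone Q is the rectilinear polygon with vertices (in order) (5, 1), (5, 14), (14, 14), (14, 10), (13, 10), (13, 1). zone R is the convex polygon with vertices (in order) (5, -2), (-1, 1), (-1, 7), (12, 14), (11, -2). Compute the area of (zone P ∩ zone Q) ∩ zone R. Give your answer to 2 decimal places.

The region (zone P ∩ zone Q) ∩ zone R is the polygon with vertices (5,2), (5,5), (6,5), (6,10.769), (7,11.308), (7,2).
By the shoelace formula its area is 12.04.

12.04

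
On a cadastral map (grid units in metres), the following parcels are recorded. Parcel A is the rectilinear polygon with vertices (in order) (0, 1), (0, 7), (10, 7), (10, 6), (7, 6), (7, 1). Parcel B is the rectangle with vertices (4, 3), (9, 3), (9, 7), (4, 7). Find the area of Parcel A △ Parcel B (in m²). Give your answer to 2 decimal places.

|Parcel A| = 45, |Parcel B| = 20, |Parcel A∩Parcel B| = 14.
|Parcel A △ Parcel B| = |Parcel A| + |Parcel B| − 2·|Parcel A∩Parcel B| = 45 + 20 − 28 = 37.00.

37.00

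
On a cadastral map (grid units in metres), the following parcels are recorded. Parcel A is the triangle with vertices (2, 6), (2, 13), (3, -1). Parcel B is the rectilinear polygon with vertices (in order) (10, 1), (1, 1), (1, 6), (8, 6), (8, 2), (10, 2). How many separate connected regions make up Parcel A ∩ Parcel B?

Parcel A ∩ Parcel B is a single connected region.

1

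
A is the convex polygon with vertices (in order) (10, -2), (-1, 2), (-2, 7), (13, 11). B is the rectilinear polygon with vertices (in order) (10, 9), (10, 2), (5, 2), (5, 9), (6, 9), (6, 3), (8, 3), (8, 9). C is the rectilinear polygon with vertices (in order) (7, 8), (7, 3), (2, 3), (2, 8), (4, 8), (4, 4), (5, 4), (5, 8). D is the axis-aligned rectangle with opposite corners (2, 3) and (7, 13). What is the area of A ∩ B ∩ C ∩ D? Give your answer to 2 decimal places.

5.00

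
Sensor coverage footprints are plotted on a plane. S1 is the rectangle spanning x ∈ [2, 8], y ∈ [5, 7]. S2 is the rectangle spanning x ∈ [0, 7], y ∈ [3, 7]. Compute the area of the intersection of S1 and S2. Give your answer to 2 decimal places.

10.00

|S1∩S2|: x∈[2,7], y∈[5,7] → 5·2 = 10.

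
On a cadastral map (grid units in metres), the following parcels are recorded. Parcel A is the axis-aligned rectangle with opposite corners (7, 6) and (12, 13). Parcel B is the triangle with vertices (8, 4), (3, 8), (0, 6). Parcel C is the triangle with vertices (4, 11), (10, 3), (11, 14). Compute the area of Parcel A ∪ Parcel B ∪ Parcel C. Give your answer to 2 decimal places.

By inclusion–exclusion:
Individual areas: |Parcel A| = 35, |Parcel B| = 11, |Parcel C| = 37.
|Parcel A∩Parcel B| = 0.
|Parcel A∩Parcel C| = 24.1661.
|Parcel B∩Parcel C| = 0.
|Parcel A∩Parcel B∩Parcel C| = 0.
|Parcel A ∪ Parcel B ∪ Parcel C| = 83 − 24.1661 + 0 = 58.83.

58.83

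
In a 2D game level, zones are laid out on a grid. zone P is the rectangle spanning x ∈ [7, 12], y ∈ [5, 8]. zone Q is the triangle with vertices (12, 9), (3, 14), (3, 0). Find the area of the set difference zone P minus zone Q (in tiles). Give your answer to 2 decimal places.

|zone P| = 15, |zone P∩zone Q| = 7.5.
|zone P ∖ zone Q| = |zone P| − |zone P∩zone Q| = 15 − 7.5 = 7.50.

7.50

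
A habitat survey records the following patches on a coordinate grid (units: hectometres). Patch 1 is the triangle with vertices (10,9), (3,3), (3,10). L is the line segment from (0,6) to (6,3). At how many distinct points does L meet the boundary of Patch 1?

2

The segment meets the boundary at (4.105,3.947), (3,4.5).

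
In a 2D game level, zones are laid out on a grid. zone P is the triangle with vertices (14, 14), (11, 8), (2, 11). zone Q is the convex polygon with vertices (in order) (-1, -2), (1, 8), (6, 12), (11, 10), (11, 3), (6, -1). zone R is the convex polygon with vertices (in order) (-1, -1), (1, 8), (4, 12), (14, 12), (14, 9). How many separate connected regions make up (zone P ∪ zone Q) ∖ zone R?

(zone P ∪ zone Q) ∖ zone R splits into 3 disjoint pieces (area 41.3846, area 0.4487, area 7).

3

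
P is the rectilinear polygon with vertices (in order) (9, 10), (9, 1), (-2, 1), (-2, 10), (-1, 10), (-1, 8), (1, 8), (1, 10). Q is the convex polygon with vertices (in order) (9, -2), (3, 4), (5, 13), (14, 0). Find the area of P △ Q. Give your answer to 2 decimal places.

83.84

|P| = 95, |Q| = 74.5, |P∩Q| = 42.8291.
|P △ Q| = |P| + |Q| − 2·|P∩Q| = 95 + 74.5 − 85.6581 = 83.84.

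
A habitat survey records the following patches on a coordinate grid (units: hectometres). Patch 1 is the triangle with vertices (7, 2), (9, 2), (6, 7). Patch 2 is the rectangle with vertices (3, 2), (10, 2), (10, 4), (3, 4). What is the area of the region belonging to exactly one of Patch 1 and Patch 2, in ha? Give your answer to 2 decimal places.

|Patch 1| = 5, |Patch 2| = 14, |Patch 1∩Patch 2| = 3.2.
|Patch 1 △ Patch 2| = |Patch 1| + |Patch 2| − 2·|Patch 1∩Patch 2| = 5 + 14 − 6.4 = 12.60.

12.60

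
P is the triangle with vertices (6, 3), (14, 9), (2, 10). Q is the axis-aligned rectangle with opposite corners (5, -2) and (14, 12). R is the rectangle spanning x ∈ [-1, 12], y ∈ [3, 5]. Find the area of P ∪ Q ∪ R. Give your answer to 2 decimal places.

By inclusion–exclusion:
Individual areas: |P| = 40, |Q| = 126, |R| = 26.
|P∩Q| = 32.5.
|P∩R| = 3.8095.
|Q∩R|: x∈[5,12], y∈[3,5] → 7·2 = 14.
|P∩Q∩R| = 3.7917.
|P ∪ Q ∪ R| = 192 − 50.3095 + 3.7917 = 145.48.

145.48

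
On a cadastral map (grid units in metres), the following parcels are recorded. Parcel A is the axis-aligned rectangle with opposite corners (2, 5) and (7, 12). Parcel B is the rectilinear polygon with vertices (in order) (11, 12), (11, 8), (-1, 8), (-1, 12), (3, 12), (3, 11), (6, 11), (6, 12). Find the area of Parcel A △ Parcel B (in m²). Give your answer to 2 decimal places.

|Parcel A| = 35, |Parcel B| = 45, |Parcel A∩Parcel B| = 17.
|Parcel A △ Parcel B| = |Parcel A| + |Parcel B| − 2·|Parcel A∩Parcel B| = 35 + 45 − 34 = 46.00.

46.00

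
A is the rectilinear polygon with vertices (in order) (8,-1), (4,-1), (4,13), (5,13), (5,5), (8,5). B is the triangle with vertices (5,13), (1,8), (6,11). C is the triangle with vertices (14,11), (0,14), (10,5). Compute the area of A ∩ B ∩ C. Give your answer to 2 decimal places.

2.15

The intersection is the polygon with vertices (4.951,12.939), (5,12.929), (5,10.4), (4.4,10.04), (4,10.4), (4,11.75).
By the shoelace formula its area is 2.15.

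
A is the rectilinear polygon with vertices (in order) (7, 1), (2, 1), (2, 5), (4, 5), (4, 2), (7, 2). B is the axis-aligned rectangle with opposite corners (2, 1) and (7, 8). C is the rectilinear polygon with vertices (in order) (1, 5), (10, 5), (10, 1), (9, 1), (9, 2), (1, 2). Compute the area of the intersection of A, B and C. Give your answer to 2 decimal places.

6.00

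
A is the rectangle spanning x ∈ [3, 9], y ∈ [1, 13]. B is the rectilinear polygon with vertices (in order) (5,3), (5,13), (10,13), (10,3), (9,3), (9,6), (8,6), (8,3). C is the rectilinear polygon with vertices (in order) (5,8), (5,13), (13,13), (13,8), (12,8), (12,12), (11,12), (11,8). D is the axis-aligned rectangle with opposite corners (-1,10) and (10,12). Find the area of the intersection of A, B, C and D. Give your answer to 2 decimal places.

The intersection is the polygon with vertices (9,10), (5,10), (5,12), (9,12).
By the shoelace formula its area is 8.00.

8.00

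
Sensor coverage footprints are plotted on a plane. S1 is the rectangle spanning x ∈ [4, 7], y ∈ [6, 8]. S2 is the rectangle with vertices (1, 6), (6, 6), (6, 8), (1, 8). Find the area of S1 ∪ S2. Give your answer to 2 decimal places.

By inclusion–exclusion:
Individual areas: |S1| = 6, |S2| = 10.
|S1∩S2|: x∈[4,6], y∈[6,8] → 2·2 = 4.
|S1 ∪ S2| = 16 − 4 = 12.00.

12.00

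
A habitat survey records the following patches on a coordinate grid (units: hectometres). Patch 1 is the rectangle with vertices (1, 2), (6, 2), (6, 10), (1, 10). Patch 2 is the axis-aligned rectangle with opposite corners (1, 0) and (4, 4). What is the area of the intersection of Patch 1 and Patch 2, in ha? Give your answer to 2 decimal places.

|Patch 1∩Patch 2|: x∈[1,4], y∈[2,4] → 3·2 = 6.

6.00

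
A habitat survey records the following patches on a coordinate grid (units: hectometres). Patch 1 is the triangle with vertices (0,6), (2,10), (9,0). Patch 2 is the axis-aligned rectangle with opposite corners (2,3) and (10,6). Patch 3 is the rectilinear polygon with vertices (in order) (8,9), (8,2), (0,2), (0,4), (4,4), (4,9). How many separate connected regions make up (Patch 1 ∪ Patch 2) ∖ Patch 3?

3

(Patch 1 ∪ Patch 2) ∖ Patch 3 splits into 3 disjoint pieces (area 14.4762, area 6, area 1.6).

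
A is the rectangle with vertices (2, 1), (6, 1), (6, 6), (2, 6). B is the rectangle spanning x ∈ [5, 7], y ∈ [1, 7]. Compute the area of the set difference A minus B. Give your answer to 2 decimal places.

15.00

|A∩B|: x∈[5,6], y∈[1,6] → 1·5 = 5.
|A| = 20.
|A ∖ B| = |A| − |A∩B| = 20 − 5 = 15.00.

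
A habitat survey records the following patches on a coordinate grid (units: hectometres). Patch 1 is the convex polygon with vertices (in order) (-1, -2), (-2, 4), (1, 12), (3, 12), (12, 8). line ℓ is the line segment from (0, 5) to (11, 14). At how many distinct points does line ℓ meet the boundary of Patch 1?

The segment meets the boundary at (6.6,10.4).

1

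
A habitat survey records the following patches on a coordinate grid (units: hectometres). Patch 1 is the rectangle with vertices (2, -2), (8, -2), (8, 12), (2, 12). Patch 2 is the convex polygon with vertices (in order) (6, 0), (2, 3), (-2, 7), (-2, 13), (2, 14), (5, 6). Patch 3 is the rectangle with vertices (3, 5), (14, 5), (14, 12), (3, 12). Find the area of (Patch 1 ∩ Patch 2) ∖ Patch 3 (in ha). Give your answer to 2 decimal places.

18.83

|Patch 1 ∩ Patch 2| = 26.25.
|(Patch 1 ∩ Patch 2) ∩ Patch 3| = 7.4167.
|(Patch 1 ∩ Patch 2) ∖ Patch 3| = 26.25 − 7.4167 = 18.83.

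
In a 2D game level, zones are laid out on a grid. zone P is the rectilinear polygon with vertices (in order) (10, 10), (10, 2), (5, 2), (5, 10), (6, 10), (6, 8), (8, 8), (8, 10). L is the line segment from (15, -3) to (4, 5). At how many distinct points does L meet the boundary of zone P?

The segment meets the boundary at (5,4.273), (8.125,2).

2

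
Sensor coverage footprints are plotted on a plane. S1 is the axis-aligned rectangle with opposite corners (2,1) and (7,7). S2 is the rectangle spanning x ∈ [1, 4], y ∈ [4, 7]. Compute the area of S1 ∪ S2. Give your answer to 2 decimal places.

33.00

By inclusion–exclusion:
Individual areas: |S1| = 30, |S2| = 9.
|S1∩S2|: x∈[2,4], y∈[4,7] → 2·3 = 6.
|S1 ∪ S2| = 39 − 6 = 33.00.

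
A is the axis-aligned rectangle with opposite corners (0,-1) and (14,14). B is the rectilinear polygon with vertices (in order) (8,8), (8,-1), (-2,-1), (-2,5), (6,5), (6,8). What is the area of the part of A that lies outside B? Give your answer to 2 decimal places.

156.00

|A| = 210, |A∩B| = 54.
|A ∖ B| = |A| − |A∩B| = 210 − 54 = 156.00.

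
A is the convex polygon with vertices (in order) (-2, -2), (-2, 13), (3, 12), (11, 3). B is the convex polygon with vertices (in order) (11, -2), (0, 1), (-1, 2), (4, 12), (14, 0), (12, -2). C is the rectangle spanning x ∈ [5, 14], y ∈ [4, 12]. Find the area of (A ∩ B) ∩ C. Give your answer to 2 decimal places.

The region (A ∩ B) ∩ C is the polygon with vertices (10.111,4), (5,4), (5,9.75).
By the shoelace formula its area is 14.69.

14.69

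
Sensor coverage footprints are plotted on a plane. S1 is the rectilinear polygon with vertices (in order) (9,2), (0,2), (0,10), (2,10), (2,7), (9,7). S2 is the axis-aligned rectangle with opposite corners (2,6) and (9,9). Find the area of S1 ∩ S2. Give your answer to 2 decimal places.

7.00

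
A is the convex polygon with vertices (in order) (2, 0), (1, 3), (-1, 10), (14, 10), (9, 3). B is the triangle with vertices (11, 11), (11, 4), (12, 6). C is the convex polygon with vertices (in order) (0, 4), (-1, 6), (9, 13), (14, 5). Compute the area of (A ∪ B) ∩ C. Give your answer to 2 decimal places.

56.52

|A ∪ B| = 93.9875.
|(A ∪ B) ∩ C| = 56.52.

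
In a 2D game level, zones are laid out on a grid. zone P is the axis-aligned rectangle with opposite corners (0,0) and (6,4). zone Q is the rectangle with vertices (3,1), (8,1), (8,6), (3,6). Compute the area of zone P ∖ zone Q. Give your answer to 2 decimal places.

15.00

|zone P∩zone Q|: x∈[3,6], y∈[1,4] → 3·3 = 9.
|zone P| = 24.
|zone P ∖ zone Q| = |zone P| − |zone P∩zone Q| = 24 − 9 = 15.00.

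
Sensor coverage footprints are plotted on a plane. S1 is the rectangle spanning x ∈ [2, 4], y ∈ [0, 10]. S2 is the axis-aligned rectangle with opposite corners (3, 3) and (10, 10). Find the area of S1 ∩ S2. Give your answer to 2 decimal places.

|S1∩S2|: x∈[3,4], y∈[3,10] → 1·7 = 7.

7.00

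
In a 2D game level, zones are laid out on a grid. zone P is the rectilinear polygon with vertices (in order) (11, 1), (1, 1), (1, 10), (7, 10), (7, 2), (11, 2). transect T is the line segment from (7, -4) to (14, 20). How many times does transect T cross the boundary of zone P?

2

The segment meets the boundary at (8.75,2), (8.458,1).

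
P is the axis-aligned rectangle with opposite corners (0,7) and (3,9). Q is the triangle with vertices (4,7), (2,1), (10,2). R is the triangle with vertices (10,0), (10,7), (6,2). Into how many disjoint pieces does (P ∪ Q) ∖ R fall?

(P ∪ Q) ∖ R splits into 2 disjoint pieces (area 6, area 18.2).

2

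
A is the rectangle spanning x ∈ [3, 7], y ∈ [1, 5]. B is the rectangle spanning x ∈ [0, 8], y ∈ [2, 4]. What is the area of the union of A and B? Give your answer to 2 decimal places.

24.00

By inclusion–exclusion:
Individual areas: |A| = 16, |B| = 16.
|A∩B|: x∈[3,7], y∈[2,4] → 4·2 = 8.
|A ∪ B| = 32 − 8 = 24.00.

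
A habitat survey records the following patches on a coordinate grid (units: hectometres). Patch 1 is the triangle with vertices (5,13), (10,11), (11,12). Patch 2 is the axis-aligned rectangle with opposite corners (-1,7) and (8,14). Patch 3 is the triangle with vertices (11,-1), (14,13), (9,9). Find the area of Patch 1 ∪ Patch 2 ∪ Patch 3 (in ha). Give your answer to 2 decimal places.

94.45

By inclusion–exclusion:
Individual areas: |Patch 1| = 3.5, |Patch 2| = 63, |Patch 3| = 29.
|Patch 1∩Patch 2| = 1.05.
|Patch 1∩Patch 3| = 0.
|Patch 2∩Patch 3| = 0.
|Patch 1∩Patch 2∩Patch 3| = 0.
|Patch 1 ∪ Patch 2 ∪ Patch 3| = 95.5 − 1.05 + 0 = 94.45.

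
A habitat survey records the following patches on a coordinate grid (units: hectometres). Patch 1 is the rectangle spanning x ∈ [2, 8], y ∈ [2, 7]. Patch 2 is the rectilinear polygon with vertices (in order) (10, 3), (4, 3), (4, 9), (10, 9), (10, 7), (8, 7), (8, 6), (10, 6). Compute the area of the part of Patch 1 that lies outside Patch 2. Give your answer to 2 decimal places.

|Patch 1| = 30, |Patch 1∩Patch 2| = 16.
|Patch 1 ∖ Patch 2| = |Patch 1| − |Patch 1∩Patch 2| = 30 − 16 = 14.00.

14.00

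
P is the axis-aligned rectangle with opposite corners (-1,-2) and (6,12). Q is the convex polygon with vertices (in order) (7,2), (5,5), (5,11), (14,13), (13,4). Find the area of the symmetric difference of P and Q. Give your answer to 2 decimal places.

|P| = 98, |Q| = 74.5, |P∩Q| = 6.8611.
|P △ Q| = |P| + |Q| − 2·|P∩Q| = 98 + 74.5 − 13.7222 = 158.78.

158.78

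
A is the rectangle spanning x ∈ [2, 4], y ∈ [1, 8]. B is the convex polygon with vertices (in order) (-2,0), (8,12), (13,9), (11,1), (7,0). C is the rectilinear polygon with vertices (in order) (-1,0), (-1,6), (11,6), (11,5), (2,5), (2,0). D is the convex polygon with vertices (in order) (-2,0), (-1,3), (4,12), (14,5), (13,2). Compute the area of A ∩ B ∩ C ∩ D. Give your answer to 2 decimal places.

1.42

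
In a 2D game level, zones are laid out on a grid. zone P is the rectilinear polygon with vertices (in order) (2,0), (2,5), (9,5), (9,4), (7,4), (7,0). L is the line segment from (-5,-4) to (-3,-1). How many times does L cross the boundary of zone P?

The segment lies entirely outside zone P and never meets its boundary.

0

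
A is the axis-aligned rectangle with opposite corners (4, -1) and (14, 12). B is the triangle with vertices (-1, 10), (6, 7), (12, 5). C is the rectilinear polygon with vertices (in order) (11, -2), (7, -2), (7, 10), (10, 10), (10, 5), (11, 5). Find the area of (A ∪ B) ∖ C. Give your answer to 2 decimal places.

91.55

|A ∪ B| = 130.5495.
|(A ∪ B) ∩ C| = 39.
|(A ∪ B) ∖ C| = 130.5495 − 39 = 91.55.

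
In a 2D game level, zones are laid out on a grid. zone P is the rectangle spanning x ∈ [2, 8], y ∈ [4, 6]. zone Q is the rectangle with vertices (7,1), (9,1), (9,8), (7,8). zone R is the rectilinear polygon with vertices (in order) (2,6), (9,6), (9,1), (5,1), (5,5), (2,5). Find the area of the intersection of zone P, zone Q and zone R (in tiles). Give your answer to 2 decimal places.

The intersection is the polygon with vertices (8,4), (7,4), (7,6), (8,6).
By the shoelace formula its area is 2.00.

2.00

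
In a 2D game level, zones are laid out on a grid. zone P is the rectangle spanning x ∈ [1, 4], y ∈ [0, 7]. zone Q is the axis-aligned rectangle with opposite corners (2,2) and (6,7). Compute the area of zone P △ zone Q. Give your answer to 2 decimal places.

|zone P∩zone Q|: x∈[2,4], y∈[2,7] → 2·5 = 10.
|zone P △ zone Q| = |zone P| + |zone Q| − 2·|zone P∩zone Q| = 21 + 20 − 20 = 21.00.

21.00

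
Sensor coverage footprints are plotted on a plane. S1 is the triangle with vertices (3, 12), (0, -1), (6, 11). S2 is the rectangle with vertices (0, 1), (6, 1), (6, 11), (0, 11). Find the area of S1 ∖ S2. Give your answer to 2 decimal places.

2.15

|S1| = 21, |S1∩S2| = 18.8462.
|S1 ∖ S2| = |S1| − |S1∩S2| = 21 − 18.8462 = 2.15.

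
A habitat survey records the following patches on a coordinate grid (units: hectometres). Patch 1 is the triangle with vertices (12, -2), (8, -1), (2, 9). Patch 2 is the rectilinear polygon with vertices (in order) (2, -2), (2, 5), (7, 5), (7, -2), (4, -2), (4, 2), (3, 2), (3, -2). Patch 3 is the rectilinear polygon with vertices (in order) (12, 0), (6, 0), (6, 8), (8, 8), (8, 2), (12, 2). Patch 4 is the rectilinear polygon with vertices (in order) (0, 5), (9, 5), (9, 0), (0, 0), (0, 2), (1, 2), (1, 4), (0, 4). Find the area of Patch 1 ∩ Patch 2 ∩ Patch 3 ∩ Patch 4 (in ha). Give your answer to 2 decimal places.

2.55

The intersection is the polygon with vertices (7,0.667), (6,2.333), (6,4.6), (7,3.5).
By the shoelace formula its area is 2.55.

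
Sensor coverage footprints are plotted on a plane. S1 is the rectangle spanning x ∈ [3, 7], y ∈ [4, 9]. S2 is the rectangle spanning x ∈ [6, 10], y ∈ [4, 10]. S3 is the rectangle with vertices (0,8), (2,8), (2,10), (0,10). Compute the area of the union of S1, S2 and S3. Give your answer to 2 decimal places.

By inclusion–exclusion:
Individual areas: |S1| = 20, |S2| = 24, |S3| = 4.
|S1∩S2|: x∈[6,7], y∈[4,9] → 1·5 = 5.
|S1∩S3| = 0 (no overlap).
|S2∩S3| = 0 (no overlap).
|S1∩S2∩S3| = 0.
|S1 ∪ S2 ∪ S3| = 48 − 5 + 0 = 43.00.

43.00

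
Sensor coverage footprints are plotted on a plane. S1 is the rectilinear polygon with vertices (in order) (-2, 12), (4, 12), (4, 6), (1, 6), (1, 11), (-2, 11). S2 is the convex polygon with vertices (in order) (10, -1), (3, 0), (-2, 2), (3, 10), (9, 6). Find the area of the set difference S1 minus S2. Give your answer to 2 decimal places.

|S1| = 21, |S1∩S2| = 8.4667.
|S1 ∖ S2| = |S1| − |S1∩S2| = 21 − 8.4667 = 12.53.

12.53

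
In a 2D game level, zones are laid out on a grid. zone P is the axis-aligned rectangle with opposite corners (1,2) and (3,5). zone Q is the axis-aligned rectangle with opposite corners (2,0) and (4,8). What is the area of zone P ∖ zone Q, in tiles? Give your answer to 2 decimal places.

3.00

|zone P∩zone Q|: x∈[2,3], y∈[2,5] → 1·3 = 3.
|zone P| = 6.
|zone P ∖ zone Q| = |zone P| − |zone P∩zone Q| = 6 − 3 = 3.00.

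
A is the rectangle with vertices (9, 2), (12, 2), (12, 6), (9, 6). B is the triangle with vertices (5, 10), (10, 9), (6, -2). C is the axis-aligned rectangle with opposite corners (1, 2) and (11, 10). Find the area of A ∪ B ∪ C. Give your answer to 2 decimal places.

87.58

By inclusion–exclusion:
Individual areas: |A| = 12, |B| = 29.5, |C| = 80.
|A∩B| = 0.
|A∩C|: x∈[9,11], y∈[2,6] → 2·4 = 8.
|B∩C| = 25.9242.
|A∩B∩C| = 0.
|A ∪ B ∪ C| = 121.5 − 33.9242 + 0 = 87.58.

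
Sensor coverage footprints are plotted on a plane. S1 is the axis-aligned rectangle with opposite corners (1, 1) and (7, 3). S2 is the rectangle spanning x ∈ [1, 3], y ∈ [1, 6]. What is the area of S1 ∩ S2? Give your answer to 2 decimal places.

|S1∩S2|: x∈[1,3], y∈[1,3] → 2·2 = 4.

4.00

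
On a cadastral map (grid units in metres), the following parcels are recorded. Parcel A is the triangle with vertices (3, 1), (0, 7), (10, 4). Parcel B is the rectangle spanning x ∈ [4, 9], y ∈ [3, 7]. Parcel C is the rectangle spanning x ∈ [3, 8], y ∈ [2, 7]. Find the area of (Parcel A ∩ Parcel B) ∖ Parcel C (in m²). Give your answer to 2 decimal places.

|Parcel A ∩ Parcel B| = 9.869.
|(Parcel A ∩ Parcel B) ∩ Parcel C| = 8.7762.
|(Parcel A ∩ Parcel B) ∖ Parcel C| = 9.869 − 8.7762 = 1.09.

1.09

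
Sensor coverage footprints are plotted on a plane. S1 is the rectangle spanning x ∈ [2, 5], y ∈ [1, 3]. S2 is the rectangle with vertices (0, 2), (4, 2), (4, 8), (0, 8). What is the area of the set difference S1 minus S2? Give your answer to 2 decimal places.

4.00

|S1∩S2|: x∈[2,4], y∈[2,3] → 2·1 = 2.
|S1| = 6.
|S1 ∖ S2| = |S1| − |S1∩S2| = 6 − 2 = 4.00.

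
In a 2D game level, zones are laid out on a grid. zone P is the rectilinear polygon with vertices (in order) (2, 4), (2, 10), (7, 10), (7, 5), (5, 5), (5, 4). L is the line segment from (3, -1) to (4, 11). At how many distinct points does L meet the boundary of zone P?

2

The segment meets the boundary at (3.917,10), (3.417,4).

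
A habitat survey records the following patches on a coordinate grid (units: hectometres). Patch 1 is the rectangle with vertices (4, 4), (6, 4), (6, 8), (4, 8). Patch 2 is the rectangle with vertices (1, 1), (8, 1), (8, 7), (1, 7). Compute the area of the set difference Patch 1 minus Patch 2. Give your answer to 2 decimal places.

|Patch 1∩Patch 2|: x∈[4,6], y∈[4,7] → 2·3 = 6.
|Patch 1| = 8.
|Patch 1 ∖ Patch 2| = |Patch 1| − |Patch 1∩Patch 2| = 8 − 6 = 2.00.

2.00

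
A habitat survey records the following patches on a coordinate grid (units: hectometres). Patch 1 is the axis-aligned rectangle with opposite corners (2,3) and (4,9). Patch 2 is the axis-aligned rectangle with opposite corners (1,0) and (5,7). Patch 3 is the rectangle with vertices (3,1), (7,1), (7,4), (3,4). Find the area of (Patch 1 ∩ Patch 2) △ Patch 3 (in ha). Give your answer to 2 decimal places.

|Patch 1 ∩ Patch 2| = 8.
|(Patch 1 ∩ Patch 2) ∩ Patch 3| = 1.
|(Patch 1 ∩ Patch 2) △ Patch 3| = 8 + 12 − 2 = 18.00.

18.00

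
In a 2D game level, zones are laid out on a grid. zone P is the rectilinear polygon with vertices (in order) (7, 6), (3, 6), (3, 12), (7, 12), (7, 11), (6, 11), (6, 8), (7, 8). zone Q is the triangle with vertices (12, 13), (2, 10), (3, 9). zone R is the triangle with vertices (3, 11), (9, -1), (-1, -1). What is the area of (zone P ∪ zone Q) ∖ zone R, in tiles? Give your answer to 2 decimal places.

|zone P ∪ zone Q| = 23.9.
|(zone P ∪ zone Q) ∩ zone R| = 6.6593.
|(zone P ∪ zone Q) ∖ zone R| = 23.9 − 6.6593 = 17.24.

17.24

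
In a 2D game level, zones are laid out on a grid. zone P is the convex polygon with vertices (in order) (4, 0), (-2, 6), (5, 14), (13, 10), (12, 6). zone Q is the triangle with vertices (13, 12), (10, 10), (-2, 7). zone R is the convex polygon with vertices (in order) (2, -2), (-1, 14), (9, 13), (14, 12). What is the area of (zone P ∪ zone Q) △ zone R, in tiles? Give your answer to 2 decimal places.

|zone P ∪ zone Q| = 116.7434.
|(zone P ∪ zone Q) ∩ zone R| = 91.2362.
|(zone P ∪ zone Q) △ zone R| = 116.7434 + 119.5 − 182.4725 = 53.77.

53.77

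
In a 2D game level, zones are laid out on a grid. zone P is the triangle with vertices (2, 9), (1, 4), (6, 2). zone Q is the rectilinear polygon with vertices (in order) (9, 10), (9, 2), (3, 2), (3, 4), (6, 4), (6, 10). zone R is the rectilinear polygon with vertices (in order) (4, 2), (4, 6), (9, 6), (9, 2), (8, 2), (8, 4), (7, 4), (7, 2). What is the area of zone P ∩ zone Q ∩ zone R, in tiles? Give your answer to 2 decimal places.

2.06

The intersection is the polygon with vertices (4.857,4), (6,2), (4,2.8), (4,4).
By the shoelace formula its area is 2.06.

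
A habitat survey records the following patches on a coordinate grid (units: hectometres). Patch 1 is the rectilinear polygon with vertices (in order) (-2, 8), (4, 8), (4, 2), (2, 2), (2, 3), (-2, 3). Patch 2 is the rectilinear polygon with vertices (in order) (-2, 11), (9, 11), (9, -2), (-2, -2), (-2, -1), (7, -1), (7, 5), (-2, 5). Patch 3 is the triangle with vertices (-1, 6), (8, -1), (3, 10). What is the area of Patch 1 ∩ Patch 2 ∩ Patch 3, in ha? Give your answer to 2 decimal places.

The intersection is the polygon with vertices (4,5), (0.286,5), (-1,6), (1,8), (3.909,8), (4,7.8).
By the shoelace formula its area is 12.35.

12.35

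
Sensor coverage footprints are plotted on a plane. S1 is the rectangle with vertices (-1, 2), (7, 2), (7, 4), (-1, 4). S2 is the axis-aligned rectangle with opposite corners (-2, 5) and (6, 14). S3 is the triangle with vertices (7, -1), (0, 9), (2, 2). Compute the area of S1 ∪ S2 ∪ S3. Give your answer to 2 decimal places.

94.21

By inclusion–exclusion:
Individual areas: |S1| = 16, |S2| = 72, |S3| = 14.5.
|S1∩S2| = 0 (no overlap).
|S1∩S3| = 4.9714.
|S2∩S3| = 3.3143.
|S1∩S2∩S3| = 0.
|S1 ∪ S2 ∪ S3| = 102.5 − 8.2857 + 0 = 94.21.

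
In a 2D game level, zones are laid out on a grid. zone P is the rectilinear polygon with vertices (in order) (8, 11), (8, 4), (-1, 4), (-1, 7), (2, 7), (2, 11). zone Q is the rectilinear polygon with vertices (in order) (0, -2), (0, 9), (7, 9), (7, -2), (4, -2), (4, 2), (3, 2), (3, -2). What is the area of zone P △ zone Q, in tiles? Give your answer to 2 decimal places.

62.00

|zone P| = 51, |zone Q| = 73, |zone P∩zone Q| = 31.
|zone P △ zone Q| = |zone P| + |zone Q| − 2·|zone P∩zone Q| = 51 + 73 − 62 = 62.00.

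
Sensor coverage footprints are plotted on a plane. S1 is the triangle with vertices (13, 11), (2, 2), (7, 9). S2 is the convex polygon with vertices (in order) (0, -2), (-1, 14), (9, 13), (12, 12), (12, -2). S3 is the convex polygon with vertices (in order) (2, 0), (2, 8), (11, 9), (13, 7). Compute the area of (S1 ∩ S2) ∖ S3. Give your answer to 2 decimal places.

|S1 ∩ S2| = 15.7576.
|(S1 ∩ S2) ∩ S3| = 11.4916.
|(S1 ∩ S2) ∖ S3| = 15.7576 − 11.4916 = 4.27.

4.27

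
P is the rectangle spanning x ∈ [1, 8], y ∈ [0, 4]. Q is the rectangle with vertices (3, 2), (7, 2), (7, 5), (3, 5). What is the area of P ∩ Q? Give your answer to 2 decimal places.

8.00

|P∩Q|: x∈[3,7], y∈[2,4] → 4·2 = 8.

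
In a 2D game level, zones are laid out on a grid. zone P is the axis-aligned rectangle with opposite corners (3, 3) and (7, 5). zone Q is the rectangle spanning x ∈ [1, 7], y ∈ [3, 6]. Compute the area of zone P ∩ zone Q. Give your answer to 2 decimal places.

|zone P∩zone Q|: x∈[3,7], y∈[3,5] → 4·2 = 8.

8.00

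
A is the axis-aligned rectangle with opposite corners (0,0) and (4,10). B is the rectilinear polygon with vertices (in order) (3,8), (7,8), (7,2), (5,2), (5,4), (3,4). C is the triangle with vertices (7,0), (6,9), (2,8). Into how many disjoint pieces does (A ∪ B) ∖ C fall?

(A ∪ B) ∖ C splits into 3 disjoint pieces (area 36.5, area 3.3333, area 0.45).

3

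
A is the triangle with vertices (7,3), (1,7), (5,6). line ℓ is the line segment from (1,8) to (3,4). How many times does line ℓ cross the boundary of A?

The segment meets the boundary at (1.75,6.5), (1.571,6.857).

2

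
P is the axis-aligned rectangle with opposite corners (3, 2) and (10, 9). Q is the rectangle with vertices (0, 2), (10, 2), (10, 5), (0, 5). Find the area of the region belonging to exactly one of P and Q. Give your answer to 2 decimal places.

37.00

|P∩Q|: x∈[3,10], y∈[2,5] → 7·3 = 21.
|P △ Q| = |P| + |Q| − 2·|P∩Q| = 49 + 30 − 42 = 37.00.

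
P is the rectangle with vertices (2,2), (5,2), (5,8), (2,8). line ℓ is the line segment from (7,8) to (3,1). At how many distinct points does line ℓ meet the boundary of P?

2

The segment meets the boundary at (3.571,2), (5,4.5).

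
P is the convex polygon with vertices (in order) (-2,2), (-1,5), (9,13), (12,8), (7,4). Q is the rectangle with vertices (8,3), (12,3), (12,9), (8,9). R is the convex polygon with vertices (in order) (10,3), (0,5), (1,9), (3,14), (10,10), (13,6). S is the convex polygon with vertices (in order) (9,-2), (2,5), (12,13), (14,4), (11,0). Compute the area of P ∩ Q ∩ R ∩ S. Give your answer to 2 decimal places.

9.46

The intersection is the polygon with vertices (8,9), (10.75,9), (11.688,7.75), (8,4.8).
By the shoelace formula its area is 9.46.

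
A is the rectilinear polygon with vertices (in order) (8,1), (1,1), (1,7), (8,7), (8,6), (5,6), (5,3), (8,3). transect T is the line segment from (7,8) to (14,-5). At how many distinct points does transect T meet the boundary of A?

The segment meets the boundary at (8,6.143), (7.538,7).

2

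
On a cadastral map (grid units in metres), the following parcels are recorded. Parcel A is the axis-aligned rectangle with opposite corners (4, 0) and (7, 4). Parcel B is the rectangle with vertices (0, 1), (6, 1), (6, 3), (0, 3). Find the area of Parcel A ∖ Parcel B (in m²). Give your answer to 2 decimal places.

8.00

|Parcel A∩Parcel B|: x∈[4,6], y∈[1,3] → 2·2 = 4.
|Parcel A| = 12.
|Parcel A ∖ Parcel B| = |Parcel A| − |Parcel A∩Parcel B| = 12 − 4 = 8.00.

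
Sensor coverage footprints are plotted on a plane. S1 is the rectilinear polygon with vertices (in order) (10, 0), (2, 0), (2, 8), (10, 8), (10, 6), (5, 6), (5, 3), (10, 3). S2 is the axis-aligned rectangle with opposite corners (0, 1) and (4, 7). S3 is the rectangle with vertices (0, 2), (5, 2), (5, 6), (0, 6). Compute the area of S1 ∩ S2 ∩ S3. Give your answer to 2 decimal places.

The intersection is the polygon with vertices (4,2), (2,2), (2,6), (4,6).
By the shoelace formula its area is 8.00.

8.00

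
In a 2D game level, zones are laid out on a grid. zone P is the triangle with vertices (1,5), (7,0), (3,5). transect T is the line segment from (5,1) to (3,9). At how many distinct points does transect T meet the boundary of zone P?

2

The segment meets the boundary at (4.455,3.182), (4.789,1.842).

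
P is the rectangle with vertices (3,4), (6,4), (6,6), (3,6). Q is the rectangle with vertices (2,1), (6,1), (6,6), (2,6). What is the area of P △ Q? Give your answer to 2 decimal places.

14.00

|P∩Q|: x∈[3,6], y∈[4,6] → 3·2 = 6.
|P △ Q| = |P| + |Q| − 2·|P∩Q| = 6 + 20 − 12 = 14.00.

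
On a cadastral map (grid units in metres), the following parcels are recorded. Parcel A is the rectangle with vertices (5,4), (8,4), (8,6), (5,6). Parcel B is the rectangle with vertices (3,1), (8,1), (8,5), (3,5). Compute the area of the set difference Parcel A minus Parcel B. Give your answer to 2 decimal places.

3.00

|Parcel A∩Parcel B|: x∈[5,8], y∈[4,5] → 3·1 = 3.
|Parcel A| = 6.
|Parcel A ∖ Parcel B| = |Parcel A| − |Parcel A∩Parcel B| = 6 − 3 = 3.00.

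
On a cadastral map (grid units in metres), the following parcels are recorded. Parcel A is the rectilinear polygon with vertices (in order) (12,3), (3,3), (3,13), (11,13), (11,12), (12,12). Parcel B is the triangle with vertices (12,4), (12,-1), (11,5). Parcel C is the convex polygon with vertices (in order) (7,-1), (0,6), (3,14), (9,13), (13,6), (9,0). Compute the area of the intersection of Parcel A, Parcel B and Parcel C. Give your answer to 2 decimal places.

0.53

The intersection is the polygon with vertices (11,5), (11.8,4.2), (11.267,3.4).
By the shoelace formula its area is 0.53.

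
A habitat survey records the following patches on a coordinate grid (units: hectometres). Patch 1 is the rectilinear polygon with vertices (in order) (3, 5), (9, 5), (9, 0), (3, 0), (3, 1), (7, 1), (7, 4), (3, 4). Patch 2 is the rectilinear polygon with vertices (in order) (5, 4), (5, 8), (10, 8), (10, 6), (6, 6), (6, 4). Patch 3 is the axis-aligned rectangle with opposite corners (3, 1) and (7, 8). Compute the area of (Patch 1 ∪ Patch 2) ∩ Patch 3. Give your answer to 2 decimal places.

9.00

|Patch 1 ∪ Patch 2| = 29.
|(Patch 1 ∪ Patch 2) ∩ Patch 3| = 9.00.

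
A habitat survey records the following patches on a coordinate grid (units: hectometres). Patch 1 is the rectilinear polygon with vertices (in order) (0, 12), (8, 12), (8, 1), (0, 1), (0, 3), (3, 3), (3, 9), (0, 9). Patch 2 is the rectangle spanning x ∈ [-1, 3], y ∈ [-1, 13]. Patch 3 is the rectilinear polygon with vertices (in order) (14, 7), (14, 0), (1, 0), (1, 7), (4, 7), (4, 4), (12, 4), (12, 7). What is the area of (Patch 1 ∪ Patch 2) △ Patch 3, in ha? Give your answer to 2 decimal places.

114.00

|Patch 1 ∪ Patch 2| = 111.
|(Patch 1 ∪ Patch 2) ∩ Patch 3| = 32.
|(Patch 1 ∪ Patch 2) △ Patch 3| = 111 + 67 − 64 = 114.00.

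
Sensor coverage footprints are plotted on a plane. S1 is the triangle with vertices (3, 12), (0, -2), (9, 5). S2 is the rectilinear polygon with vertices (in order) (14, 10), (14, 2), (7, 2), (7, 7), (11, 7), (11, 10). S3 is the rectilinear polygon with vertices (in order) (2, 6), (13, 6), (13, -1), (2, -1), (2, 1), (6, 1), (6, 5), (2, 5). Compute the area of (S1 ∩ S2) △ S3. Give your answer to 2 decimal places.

58.59

|S1 ∩ S2| = 3.8413.
|(S1 ∩ S2) ∩ S3| = 3.127.
|(S1 ∩ S2) △ S3| = 3.8413 + 61 − 6.254 = 58.59.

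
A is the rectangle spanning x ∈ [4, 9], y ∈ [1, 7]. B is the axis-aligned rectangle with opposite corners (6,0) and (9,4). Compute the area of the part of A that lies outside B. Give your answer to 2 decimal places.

|A∩B|: x∈[6,9], y∈[1,4] → 3·3 = 9.
|A| = 30.
|A ∖ B| = |A| − |A∩B| = 30 − 9 = 21.00.

21.00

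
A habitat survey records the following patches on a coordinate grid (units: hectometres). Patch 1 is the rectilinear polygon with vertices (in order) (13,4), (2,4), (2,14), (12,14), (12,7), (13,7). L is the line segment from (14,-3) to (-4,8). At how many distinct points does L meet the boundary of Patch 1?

The segment meets the boundary at (2,4.333), (2.545,4).

2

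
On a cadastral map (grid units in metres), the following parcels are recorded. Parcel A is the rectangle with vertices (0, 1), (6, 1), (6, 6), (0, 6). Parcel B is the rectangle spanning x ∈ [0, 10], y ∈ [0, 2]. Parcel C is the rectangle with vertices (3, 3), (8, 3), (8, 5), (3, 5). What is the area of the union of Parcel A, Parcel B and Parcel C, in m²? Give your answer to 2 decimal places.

By inclusion–exclusion:
Individual areas: |Parcel A| = 30, |Parcel B| = 20, |Parcel C| = 10.
|Parcel A∩Parcel B|: x∈[0,6], y∈[1,2] → 6·1 = 6.
|Parcel A∩Parcel C|: x∈[3,6], y∈[3,5] → 3·2 = 6.
|Parcel B∩Parcel C| = 0 (no overlap).
|Parcel A∩Parcel B∩Parcel C| = 0.
|Parcel A ∪ Parcel B ∪ Parcel C| = 60 − 12 + 0 = 48.00.

48.00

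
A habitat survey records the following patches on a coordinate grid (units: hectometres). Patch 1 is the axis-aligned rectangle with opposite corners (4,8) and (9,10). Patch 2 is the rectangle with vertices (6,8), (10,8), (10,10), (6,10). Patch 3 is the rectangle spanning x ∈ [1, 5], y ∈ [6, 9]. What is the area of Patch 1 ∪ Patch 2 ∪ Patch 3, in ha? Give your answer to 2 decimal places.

23.00

By inclusion–exclusion:
Individual areas: |Patch 1| = 10, |Patch 2| = 8, |Patch 3| = 12.
|Patch 1∩Patch 2|: x∈[6,9], y∈[8,10] → 3·2 = 6.
|Patch 1∩Patch 3|: x∈[4,5], y∈[8,9] → 1·1 = 1.
|Patch 2∩Patch 3| = 0 (no overlap).
|Patch 1∩Patch 2∩Patch 3| = 0.
|Patch 1 ∪ Patch 2 ∪ Patch 3| = 30 − 7 + 0 = 23.00.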